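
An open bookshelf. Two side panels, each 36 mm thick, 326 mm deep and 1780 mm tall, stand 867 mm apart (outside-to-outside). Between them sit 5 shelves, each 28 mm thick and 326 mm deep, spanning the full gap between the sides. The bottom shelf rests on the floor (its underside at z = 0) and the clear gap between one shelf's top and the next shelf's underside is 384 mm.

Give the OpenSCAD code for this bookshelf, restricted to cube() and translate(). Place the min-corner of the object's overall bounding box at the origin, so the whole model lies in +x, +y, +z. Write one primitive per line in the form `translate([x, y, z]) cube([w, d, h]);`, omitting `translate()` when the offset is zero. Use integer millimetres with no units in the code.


cube([36, 326, 1780]);
translate([831, 0, 0]) cube([36, 326, 1780]);
translate([36, 0, 0]) cube([795, 326, 28]);
translate([36, 0, 412]) cube([795, 326, 28]);
translate([36, 0, 824]) cube([795, 326, 28]);
translate([36, 0, 1236]) cube([795, 326, 28]);
translate([36, 0, 1648]) cube([795, 326, 28]);


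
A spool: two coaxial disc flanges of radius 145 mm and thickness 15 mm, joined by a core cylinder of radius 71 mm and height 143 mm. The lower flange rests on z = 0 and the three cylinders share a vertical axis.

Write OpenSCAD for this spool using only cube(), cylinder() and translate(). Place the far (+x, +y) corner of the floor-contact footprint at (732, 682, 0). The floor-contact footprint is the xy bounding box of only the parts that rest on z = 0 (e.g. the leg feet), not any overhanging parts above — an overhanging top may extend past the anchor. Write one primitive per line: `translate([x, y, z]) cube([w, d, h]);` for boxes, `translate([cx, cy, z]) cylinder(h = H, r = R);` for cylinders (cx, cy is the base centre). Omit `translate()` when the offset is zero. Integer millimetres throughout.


translate([587, 537, 0]) cylinder(h = 15, r = 145);
translate([587, 537, 15]) cylinder(h = 143, r = 71);
translate([587, 537, 158]) cylinder(h = 15, r = 145);


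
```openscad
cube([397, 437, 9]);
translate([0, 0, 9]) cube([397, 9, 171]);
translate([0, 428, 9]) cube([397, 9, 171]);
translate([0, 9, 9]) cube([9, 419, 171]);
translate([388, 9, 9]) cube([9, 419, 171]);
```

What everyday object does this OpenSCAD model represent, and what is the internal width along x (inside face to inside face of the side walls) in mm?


An open box. The internal width is 379 mm.

A 397×437 base slab with four walls standing on it — an open box. The base is 397 mm wide and the walls are 9 mm thick, so the internal width is 397 − 2 × 9 = 379 mm.


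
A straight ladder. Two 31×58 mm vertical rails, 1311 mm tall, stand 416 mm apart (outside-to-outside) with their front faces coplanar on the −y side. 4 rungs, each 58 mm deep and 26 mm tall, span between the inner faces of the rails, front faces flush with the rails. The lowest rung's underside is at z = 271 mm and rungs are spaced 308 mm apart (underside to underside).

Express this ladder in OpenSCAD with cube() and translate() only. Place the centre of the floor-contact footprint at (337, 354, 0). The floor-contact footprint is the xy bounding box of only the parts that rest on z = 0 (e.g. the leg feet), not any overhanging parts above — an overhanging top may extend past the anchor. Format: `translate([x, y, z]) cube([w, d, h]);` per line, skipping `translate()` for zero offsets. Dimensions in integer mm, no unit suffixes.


// rung span = 416 - 2*31 = 354
// rung[k] z = 271 + k*308
translate([129, 325, 0]) cube([31, 58, 1311]);
translate([514, 325, 0]) cube([31, 58, 1311]);
translate([160, 325, 271]) cube([354, 58, 26]);
translate([160, 325, 579]) cube([354, 58, 26]);
translate([160, 325, 887]) cube([354, 58, 26]);
translate([160, 325, 1195]) cube([354, 58, 26]);


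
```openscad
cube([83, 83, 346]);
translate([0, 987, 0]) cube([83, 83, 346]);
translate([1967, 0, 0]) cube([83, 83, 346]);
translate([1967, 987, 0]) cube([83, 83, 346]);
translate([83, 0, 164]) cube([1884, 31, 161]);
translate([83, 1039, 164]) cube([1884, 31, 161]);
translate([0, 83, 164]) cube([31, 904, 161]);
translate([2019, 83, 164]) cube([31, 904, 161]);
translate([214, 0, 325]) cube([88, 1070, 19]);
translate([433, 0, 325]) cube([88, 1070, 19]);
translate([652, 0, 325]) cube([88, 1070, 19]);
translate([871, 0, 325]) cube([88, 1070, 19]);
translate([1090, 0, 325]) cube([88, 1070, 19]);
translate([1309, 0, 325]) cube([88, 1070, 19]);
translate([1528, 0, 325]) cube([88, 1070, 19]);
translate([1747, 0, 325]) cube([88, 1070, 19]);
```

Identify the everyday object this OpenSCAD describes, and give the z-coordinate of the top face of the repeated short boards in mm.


A bed frame. The slat-top height is 344 mm.

Four posts, four rails, and a row of slats — a bed frame. Slats sit on the rails at z = 164 + 161 = 325; with slat thickness 19, the top is 344 mm.


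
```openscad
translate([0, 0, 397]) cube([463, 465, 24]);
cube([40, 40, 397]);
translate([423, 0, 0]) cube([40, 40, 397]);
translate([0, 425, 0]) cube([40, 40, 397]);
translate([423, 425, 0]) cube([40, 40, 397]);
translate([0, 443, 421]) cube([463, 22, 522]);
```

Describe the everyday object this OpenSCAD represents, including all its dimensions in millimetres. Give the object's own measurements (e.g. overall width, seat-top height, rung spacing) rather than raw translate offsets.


A chair. The seat is a 463×465×24 mm slab with its top at z = 421 mm, on four 40×40 mm corner legs (flush with the seat edges, standing on z = 0). A flat backrest 22 mm thick, 522 mm tall, spans the full seat width and rises from the seat top along its +y edge, rear face flush with the rear of the seat.


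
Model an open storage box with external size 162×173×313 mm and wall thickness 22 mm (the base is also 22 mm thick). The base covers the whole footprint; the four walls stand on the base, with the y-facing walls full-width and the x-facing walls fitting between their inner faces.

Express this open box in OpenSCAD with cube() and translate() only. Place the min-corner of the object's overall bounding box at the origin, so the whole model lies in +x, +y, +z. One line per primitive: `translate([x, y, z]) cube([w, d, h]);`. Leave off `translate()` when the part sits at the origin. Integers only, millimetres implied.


cube([162, 173, 22]);
translate([0, 0, 22]) cube([162, 22, 291]);
translate([0, 151, 22]) cube([162, 22, 291]);
translate([0, 22, 22]) cube([22, 129, 291]);
translate([140, 22, 22]) cube([22, 129, 291]);


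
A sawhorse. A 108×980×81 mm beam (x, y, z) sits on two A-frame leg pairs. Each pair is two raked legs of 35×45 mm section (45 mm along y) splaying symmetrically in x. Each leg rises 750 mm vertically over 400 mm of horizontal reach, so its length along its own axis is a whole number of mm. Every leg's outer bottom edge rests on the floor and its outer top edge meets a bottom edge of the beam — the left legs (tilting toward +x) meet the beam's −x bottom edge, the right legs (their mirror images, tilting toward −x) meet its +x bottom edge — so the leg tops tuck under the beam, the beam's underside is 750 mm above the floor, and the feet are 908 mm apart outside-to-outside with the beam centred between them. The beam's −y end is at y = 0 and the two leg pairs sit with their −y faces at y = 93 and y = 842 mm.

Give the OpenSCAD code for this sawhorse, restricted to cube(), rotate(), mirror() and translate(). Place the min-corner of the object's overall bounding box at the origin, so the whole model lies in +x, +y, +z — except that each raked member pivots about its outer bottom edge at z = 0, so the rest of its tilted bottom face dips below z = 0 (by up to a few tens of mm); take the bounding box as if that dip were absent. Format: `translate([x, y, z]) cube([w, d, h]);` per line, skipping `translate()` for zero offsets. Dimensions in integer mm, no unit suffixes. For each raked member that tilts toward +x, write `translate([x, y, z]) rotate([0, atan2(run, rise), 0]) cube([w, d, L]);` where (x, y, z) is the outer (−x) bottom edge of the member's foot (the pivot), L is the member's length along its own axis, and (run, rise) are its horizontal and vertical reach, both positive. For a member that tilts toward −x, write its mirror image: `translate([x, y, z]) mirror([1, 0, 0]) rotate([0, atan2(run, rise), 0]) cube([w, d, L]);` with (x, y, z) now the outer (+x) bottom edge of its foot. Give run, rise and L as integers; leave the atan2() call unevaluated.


translate([400, 0, 750]) cube([108, 980, 81]);
translate([0, 93, 0]) rotate([0, atan2(400, 750), 0]) cube([35, 45, 850]);
translate([908, 93, 0]) mirror([1, 0, 0]) rotate([0, atan2(400, 750), 0]) cube([35, 45, 850]);
translate([0, 842, 0]) rotate([0, atan2(400, 750), 0]) cube([35, 45, 850]);
translate([908, 842, 0]) mirror([1, 0, 0]) rotate([0, atan2(400, 750), 0]) cube([35, 45, 850]);


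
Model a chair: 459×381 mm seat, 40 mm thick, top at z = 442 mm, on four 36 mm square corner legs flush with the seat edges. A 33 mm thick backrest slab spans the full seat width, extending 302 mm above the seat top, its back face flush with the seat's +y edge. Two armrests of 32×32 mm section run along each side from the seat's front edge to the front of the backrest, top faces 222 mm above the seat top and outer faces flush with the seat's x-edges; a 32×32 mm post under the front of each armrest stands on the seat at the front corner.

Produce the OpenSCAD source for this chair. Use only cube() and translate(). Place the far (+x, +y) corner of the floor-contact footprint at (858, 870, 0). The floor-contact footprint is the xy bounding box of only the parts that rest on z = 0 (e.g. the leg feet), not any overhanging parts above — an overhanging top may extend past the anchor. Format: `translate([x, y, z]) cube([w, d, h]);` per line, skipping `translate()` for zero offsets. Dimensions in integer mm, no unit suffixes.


translate([399, 489, 402]) cube([459, 381, 40]);
translate([399, 489, 0]) cube([36, 36, 402]);
translate([822, 489, 0]) cube([36, 36, 402]);
translate([399, 834, 0]) cube([36, 36, 402]);
translate([822, 834, 0]) cube([36, 36, 402]);
translate([399, 837, 442]) cube([459, 33, 302]);
translate([399, 489, 632]) cube([32, 348, 32]);
translate([826, 489, 632]) cube([32, 348, 32]);
translate([399, 489, 442]) cube([32, 32, 190]);
translate([826, 489, 442]) cube([32, 32, 190]);


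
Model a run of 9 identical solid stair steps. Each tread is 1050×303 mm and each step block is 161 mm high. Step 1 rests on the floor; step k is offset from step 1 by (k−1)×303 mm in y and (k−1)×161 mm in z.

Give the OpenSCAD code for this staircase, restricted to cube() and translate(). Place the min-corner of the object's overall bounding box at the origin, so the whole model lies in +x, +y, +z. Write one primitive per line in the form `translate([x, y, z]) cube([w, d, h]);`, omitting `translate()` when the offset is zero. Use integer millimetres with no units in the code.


cube([1050, 303, 161]);
translate([0, 303, 161]) cube([1050, 303, 161]);
translate([0, 606, 322]) cube([1050, 303, 161]);
translate([0, 909, 483]) cube([1050, 303, 161]);
translate([0, 1212, 644]) cube([1050, 303, 161]);
translate([0, 1515, 805]) cube([1050, 303, 161]);
translate([0, 1818, 966]) cube([1050, 303, 161]);
translate([0, 2121, 1127]) cube([1050, 303, 161]);
translate([0, 2424, 1288]) cube([1050, 303, 161]);


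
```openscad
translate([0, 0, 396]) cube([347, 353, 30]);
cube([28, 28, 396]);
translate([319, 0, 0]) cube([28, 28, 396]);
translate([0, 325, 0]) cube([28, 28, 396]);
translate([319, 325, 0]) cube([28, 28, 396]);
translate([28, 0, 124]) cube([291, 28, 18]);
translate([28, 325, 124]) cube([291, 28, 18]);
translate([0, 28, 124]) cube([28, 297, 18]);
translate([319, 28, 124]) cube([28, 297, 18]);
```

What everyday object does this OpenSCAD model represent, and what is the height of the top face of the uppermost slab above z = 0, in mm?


A stool. The seat height is 426 mm.

A 347×353×30 slab at z = 396 on four corner posts — a stool. The seat top is 396 + 30 = 426 mm.


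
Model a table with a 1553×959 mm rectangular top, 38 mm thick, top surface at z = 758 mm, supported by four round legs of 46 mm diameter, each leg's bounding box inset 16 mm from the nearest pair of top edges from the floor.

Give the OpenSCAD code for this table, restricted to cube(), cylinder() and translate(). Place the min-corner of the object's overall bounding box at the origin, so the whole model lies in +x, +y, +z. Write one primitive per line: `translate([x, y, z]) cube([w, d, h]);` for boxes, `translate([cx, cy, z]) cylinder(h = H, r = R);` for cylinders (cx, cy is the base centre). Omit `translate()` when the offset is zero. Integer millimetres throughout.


// leg_h = 758 - 38 = 720
translate([0, 0, 720]) cube([1553, 959, 38]);
translate([39, 39, 0]) cylinder(h = 720, r = 23);
translate([1514, 39, 0]) cylinder(h = 720, r = 23);
translate([39, 920, 0]) cylinder(h = 720, r = 23);
translate([1514, 920, 0]) cylinder(h = 720, r = 23);


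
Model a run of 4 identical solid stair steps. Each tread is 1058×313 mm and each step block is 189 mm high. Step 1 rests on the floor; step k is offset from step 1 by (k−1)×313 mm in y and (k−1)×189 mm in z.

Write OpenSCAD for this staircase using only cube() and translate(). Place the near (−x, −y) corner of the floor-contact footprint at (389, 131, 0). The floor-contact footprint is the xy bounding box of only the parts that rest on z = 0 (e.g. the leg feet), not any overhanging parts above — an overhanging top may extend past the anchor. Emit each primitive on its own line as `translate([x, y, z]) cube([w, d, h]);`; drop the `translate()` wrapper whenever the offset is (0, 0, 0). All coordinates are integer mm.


translate([389, 131, 0]) cube([1058, 313, 189]);
translate([389, 444, 189]) cube([1058, 313, 189]);
translate([389, 757, 378]) cube([1058, 313, 189]);
translate([389, 1070, 567]) cube([1058, 313, 189]);


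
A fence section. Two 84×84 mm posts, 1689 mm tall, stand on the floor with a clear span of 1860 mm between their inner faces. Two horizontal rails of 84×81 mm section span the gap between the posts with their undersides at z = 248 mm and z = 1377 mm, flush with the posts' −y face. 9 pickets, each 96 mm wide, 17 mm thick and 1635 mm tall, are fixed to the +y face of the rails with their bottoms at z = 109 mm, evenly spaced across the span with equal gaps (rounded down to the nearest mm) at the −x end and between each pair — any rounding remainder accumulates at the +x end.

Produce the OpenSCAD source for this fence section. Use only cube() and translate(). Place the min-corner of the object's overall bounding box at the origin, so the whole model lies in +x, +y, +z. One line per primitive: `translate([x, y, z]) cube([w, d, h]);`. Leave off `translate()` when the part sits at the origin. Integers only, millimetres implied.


cube([84, 84, 1689]);
translate([1944, 0, 0]) cube([84, 84, 1689]);
translate([84, 0, 248]) cube([1860, 84, 81]);
translate([84, 0, 1377]) cube([1860, 84, 81]);
translate([183, 84, 109]) cube([96, 17, 1635]);
translate([378, 84, 109]) cube([96, 17, 1635]);
translate([573, 84, 109]) cube([96, 17, 1635]);
translate([768, 84, 109]) cube([96, 17, 1635]);
translate([963, 84, 109]) cube([96, 17, 1635]);
translate([1158, 84, 109]) cube([96, 17, 1635]);
translate([1353, 84, 109]) cube([96, 17, 1635]);
translate([1548, 84, 109]) cube([96, 17, 1635]);
translate([1743, 84, 109]) cube([96, 17, 1635]);


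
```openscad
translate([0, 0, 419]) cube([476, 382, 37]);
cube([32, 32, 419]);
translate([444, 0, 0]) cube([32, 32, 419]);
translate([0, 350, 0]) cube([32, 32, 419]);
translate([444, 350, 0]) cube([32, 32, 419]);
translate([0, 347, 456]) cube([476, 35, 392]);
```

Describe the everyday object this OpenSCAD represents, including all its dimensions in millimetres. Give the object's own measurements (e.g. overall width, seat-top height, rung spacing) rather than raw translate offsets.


A chair. The seat is a 476×382×37 mm slab with its top at z = 456 mm, on four 32×32 mm corner legs (flush with the seat edges, standing on z = 0). A flat backrest 35 mm thick, 392 mm tall, spans the full seat width and rises from the seat top along its +y edge, rear face flush with the rear of the seat.


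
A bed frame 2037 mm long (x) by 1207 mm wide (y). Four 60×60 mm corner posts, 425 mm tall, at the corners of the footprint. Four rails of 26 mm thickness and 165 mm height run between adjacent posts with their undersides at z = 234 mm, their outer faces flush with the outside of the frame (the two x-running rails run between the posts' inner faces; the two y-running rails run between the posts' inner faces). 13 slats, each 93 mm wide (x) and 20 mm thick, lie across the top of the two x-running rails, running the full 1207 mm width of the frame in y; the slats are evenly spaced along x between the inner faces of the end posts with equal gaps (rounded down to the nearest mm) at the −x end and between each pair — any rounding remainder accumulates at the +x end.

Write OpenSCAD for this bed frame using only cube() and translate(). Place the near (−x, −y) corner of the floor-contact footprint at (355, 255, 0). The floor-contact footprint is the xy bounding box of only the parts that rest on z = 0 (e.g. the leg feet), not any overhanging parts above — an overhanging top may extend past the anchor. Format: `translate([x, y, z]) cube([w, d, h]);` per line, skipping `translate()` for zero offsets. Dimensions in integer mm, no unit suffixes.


// slat z = rail_z + rail_h = 234 + 165 = 399
// slat gap = ⌊(1917 − 13·93) / 14⌋ = 50
translate([355, 255, 0]) cube([60, 60, 425]);
translate([355, 1402, 0]) cube([60, 60, 425]);
translate([2332, 255, 0]) cube([60, 60, 425]);
translate([2332, 1402, 0]) cube([60, 60, 425]);
translate([415, 255, 234]) cube([1917, 26, 165]);
translate([415, 1436, 234]) cube([1917, 26, 165]);
translate([355, 315, 234]) cube([26, 1087, 165]);
translate([2366, 315, 234]) cube([26, 1087, 165]);
translate([465, 255, 399]) cube([93, 1207, 20]);
translate([608, 255, 399]) cube([93, 1207, 20]);
translate([751, 255, 399]) cube([93, 1207, 20]);
translate([894, 255, 399]) cube([93, 1207, 20]);
translate([1037, 255, 399]) cube([93, 1207, 20]);
translate([1180, 255, 399]) cube([93, 1207, 20]);
translate([1323, 255, 399]) cube([93, 1207, 20]);
translate([1466, 255, 399]) cube([93, 1207, 20]);
translate([1609, 255, 399]) cube([93, 1207, 20]);
translate([1752, 255, 399]) cube([93, 1207, 20]);
translate([1895, 255, 399]) cube([93, 1207, 20]);
translate([2038, 255, 399]) cube([93, 1207, 20]);
translate([2181, 255, 399]) cube([93, 1207, 20]);


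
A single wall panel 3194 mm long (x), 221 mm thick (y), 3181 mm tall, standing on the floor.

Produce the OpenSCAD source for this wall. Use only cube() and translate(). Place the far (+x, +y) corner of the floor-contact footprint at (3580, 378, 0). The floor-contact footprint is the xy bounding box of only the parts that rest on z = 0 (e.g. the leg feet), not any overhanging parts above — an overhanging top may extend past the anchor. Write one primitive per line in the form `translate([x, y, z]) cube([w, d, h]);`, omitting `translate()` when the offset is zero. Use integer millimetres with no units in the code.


translate([386, 157, 0]) cube([3194, 221, 3181]);


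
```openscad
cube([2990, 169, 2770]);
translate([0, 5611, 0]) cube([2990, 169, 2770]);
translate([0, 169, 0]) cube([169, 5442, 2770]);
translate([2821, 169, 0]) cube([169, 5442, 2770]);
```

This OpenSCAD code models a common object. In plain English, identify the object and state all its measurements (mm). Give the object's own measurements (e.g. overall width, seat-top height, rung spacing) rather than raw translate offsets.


The wall frame of a small rectangular building: four walls, each 2770 mm tall and 169 mm thick, enclosing a footprint 2990 mm (x) by 5780 mm (y) outside-to-outside, with no floor or roof. The front and back walls (the −y and +y sides) span the full width; the two side walls fit between them.


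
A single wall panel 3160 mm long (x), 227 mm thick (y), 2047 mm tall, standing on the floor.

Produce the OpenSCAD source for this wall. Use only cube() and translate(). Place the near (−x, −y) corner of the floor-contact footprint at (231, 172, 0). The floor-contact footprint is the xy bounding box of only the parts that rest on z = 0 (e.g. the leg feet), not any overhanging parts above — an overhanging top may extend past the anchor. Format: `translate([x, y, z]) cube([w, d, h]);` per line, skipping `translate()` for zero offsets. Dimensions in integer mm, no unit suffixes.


translate([231, 172, 0]) cube([3160, 227, 2047]);


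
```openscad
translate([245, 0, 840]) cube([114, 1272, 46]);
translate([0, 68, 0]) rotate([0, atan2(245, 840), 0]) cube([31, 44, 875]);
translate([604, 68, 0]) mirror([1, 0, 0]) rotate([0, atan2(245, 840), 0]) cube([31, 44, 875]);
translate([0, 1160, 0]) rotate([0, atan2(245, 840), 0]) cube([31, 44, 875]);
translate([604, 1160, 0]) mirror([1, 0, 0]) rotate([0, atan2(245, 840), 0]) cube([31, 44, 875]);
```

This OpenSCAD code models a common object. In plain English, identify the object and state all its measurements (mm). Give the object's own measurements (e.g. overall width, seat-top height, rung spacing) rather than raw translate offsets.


A sawhorse. A 114×1272×46 mm beam (x, y, z) sits on two A-frame leg pairs. Each pair is two raked legs of 31×44 mm section (44 mm along y) splaying symmetrically in x. Each leg rises 840 mm vertically over 245 mm of horizontal reach and is 875 mm long along its own axis. Every leg's outer bottom edge rests on the floor and its outer top edge meets a bottom edge of the beam — the left legs (tilting toward +x) meet the beam's −x bottom edge, the right legs (their mirror images, tilting toward −x) meet its +x bottom edge — so the leg tops tuck under the beam, the beam's underside is 840 mm above the floor, and the feet are 604 mm apart outside-to-outside with the beam centred between them. The two leg pairs are set in 68 mm from either end of the beam.


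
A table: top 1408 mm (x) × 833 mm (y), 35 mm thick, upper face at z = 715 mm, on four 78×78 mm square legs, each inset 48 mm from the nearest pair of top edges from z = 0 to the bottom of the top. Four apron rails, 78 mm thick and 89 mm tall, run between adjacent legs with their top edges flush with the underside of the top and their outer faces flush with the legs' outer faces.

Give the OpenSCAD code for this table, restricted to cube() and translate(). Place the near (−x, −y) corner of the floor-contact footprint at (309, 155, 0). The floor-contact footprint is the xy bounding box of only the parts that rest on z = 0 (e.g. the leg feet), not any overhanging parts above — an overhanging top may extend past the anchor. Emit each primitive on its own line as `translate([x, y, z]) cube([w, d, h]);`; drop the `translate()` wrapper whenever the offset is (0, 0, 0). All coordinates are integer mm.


translate([261, 107, 680]) cube([1408, 833, 35]);
translate([309, 155, 0]) cube([78, 78, 680]);
translate([1543, 155, 0]) cube([78, 78, 680]);
translate([309, 814, 0]) cube([78, 78, 680]);
translate([1543, 814, 0]) cube([78, 78, 680]);
translate([387, 155, 591]) cube([1156, 78, 89]);
translate([387, 814, 591]) cube([1156, 78, 89]);
translate([309, 233, 591]) cube([78, 581, 89]);
translate([1543, 233, 591]) cube([78, 581, 89]);


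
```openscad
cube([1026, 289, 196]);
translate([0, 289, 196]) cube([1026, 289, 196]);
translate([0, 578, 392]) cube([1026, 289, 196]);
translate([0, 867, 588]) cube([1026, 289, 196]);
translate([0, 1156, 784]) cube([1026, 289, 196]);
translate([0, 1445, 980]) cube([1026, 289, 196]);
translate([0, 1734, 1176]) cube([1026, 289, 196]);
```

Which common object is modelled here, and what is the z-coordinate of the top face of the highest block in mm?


A staircase. The total rise is 1372 mm.

7 identical blocks, each offset up and back from the previous — a staircase. Each step is 196 mm tall and there are 7 of them, so the total rise is 7 × 196 = 1372 mm.


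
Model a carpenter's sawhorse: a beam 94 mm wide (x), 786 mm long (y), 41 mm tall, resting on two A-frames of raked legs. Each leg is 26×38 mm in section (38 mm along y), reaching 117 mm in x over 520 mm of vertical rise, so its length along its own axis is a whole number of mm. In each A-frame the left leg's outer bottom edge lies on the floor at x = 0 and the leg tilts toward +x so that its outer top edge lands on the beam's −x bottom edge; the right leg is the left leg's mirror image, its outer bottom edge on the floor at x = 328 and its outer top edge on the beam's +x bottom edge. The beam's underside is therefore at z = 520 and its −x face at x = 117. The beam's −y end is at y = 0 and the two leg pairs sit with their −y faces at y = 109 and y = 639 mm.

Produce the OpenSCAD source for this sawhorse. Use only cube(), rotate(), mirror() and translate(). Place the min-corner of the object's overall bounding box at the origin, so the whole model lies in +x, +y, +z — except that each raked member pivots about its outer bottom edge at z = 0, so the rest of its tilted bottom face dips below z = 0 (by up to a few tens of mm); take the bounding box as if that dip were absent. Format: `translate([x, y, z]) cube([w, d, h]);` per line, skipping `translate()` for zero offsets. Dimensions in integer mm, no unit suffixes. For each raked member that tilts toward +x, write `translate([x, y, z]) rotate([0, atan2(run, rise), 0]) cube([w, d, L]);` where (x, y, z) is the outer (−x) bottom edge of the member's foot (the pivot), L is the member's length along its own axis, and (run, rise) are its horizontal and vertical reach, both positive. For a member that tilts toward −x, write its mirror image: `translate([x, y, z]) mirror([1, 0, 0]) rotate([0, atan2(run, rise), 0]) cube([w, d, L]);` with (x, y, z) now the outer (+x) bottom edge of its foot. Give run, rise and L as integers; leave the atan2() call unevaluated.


translate([117, 0, 520]) cube([94, 786, 41]);
translate([0, 109, 0]) rotate([0, atan2(117, 520), 0]) cube([26, 38, 533]);
translate([328, 109, 0]) mirror([1, 0, 0]) rotate([0, atan2(117, 520), 0]) cube([26, 38, 533]);
translate([0, 639, 0]) rotate([0, atan2(117, 520), 0]) cube([26, 38, 533]);
translate([328, 639, 0]) mirror([1, 0, 0]) rotate([0, atan2(117, 520), 0]) cube([26, 38, 533]);


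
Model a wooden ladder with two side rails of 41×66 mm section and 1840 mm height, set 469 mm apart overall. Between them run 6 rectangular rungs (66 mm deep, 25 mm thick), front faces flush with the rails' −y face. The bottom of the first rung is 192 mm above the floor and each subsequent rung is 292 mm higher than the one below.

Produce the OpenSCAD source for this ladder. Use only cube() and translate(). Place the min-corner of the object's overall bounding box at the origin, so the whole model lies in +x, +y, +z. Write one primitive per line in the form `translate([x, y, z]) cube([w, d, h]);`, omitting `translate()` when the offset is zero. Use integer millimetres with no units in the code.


cube([41, 66, 1840]);
translate([428, 0, 0]) cube([41, 66, 1840]);
translate([41, 0, 192]) cube([387, 66, 25]);
translate([41, 0, 484]) cube([387, 66, 25]);
translate([41, 0, 776]) cube([387, 66, 25]);
translate([41, 0, 1068]) cube([387, 66, 25]);
translate([41, 0, 1360]) cube([387, 66, 25]);
translate([41, 0, 1652]) cube([387, 66, 25]);


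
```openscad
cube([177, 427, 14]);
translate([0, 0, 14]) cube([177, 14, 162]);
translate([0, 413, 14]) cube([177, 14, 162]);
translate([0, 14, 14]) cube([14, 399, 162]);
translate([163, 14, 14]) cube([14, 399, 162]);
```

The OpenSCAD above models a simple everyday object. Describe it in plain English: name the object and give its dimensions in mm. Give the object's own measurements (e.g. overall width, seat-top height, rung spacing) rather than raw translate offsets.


An open-topped rectangular box: outside dimensions 177×427×176 mm, with a uniform wall and base thickness of 14 mm. The base is a full 177×427 slab on the floor; four walls sit on top of the base. The front and back walls (the −y and +y sides) span the full width; the two side walls fit between them.


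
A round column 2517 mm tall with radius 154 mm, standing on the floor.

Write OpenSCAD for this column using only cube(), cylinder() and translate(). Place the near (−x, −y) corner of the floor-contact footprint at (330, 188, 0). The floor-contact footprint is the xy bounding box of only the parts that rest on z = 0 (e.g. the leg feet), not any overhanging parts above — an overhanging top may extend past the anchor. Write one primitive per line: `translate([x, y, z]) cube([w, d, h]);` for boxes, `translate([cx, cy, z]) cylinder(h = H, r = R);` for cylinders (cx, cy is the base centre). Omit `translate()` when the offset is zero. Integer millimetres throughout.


translate([484, 342, 0]) cylinder(h = 2517, r = 154);


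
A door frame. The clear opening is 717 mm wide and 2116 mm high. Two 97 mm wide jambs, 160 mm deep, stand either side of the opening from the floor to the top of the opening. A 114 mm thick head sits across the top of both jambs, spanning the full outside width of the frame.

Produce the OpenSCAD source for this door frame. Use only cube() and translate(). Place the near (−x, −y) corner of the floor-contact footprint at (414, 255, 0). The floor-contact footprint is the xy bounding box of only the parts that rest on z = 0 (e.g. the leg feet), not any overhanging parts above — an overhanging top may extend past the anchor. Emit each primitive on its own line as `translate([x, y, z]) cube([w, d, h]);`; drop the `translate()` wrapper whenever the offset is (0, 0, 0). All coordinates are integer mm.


translate([414, 255, 0]) cube([97, 160, 2116]);
translate([1228, 255, 0]) cube([97, 160, 2116]);
translate([414, 255, 2116]) cube([911, 160, 114]);


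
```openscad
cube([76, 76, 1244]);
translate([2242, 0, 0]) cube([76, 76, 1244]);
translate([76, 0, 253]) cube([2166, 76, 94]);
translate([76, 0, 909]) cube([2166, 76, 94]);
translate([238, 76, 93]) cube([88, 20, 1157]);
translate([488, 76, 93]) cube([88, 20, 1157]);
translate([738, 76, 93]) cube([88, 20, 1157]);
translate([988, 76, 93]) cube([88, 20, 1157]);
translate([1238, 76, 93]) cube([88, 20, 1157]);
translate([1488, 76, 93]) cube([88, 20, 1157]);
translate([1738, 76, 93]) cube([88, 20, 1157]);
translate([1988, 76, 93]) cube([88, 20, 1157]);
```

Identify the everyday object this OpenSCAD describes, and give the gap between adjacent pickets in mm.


A fence section. The picket gap is 162 mm.

Two posts, two rails, 8 pickets — a fence section. Span 2166 mm holds 8 pickets of 88 mm with 9 equal gaps: ⌊(2166 − 8·88) / 9⌋ = 162 mm.


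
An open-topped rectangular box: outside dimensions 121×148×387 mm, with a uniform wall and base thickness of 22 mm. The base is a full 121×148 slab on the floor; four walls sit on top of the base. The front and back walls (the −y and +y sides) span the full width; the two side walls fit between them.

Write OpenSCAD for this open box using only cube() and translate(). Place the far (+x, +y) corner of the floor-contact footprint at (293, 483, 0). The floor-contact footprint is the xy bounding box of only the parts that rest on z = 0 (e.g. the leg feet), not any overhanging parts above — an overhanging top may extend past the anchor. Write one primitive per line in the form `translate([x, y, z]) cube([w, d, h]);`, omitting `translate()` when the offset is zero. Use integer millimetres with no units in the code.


translate([172, 335, 0]) cube([121, 148, 22]);
translate([172, 335, 22]) cube([121, 22, 365]);
translate([172, 461, 22]) cube([121, 22, 365]);
translate([172, 357, 22]) cube([22, 104, 365]);
translate([271, 357, 22]) cube([22, 104, 365]);


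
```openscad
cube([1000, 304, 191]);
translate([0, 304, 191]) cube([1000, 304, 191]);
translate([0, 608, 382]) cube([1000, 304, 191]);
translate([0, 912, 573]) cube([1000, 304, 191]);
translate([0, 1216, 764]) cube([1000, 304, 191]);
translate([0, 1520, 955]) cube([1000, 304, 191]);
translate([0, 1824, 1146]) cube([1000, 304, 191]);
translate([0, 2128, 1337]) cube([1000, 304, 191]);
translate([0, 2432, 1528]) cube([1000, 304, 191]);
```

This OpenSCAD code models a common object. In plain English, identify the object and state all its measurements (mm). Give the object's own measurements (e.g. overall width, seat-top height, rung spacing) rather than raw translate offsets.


A straight staircase of 9 solid steps. Each step is 1000 mm wide (x), 304 mm deep (y, the going) and 191 mm tall (the rise). The first step rests on the floor; each subsequent step sits one going further in +y and one rise higher in +z, directly behind and above the previous step with no overlap.


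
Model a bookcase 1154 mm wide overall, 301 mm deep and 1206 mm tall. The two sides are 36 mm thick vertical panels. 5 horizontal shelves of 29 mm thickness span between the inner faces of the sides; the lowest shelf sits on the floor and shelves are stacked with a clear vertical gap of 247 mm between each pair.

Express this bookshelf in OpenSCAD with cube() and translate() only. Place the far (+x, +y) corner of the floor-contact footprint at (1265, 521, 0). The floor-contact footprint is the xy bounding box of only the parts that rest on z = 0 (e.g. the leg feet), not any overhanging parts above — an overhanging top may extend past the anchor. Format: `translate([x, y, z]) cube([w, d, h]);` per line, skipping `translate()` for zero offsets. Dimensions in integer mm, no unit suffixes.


translate([111, 220, 0]) cube([36, 301, 1206]);
translate([1229, 220, 0]) cube([36, 301, 1206]);
translate([147, 220, 0]) cube([1082, 301, 29]);
translate([147, 220, 276]) cube([1082, 301, 29]);
translate([147, 220, 552]) cube([1082, 301, 29]);
translate([147, 220, 828]) cube([1082, 301, 29]);
translate([147, 220, 1104]) cube([1082, 301, 29]);


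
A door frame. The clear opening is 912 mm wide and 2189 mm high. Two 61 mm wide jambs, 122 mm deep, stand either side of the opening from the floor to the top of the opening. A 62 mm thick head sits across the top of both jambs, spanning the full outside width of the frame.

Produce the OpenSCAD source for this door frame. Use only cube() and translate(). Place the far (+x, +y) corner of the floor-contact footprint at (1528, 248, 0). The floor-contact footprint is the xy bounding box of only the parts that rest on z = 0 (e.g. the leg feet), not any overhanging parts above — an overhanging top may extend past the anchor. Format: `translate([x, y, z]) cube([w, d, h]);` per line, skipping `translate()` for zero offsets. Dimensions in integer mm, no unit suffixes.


translate([494, 126, 0]) cube([61, 122, 2189]);
translate([1467, 126, 0]) cube([61, 122, 2189]);
translate([494, 126, 2189]) cube([1034, 122, 62]);


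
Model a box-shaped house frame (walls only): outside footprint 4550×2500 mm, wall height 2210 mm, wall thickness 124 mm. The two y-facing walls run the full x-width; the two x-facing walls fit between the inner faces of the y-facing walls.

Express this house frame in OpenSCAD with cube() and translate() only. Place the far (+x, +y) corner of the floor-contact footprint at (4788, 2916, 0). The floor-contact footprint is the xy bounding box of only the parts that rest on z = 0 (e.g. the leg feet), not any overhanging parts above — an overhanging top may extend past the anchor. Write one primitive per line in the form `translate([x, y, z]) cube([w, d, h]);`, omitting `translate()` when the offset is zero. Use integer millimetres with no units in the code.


translate([238, 416, 0]) cube([4550, 124, 2210]);
translate([238, 2792, 0]) cube([4550, 124, 2210]);
translate([238, 540, 0]) cube([124, 2252, 2210]);
translate([4664, 540, 0]) cube([124, 2252, 2210]);


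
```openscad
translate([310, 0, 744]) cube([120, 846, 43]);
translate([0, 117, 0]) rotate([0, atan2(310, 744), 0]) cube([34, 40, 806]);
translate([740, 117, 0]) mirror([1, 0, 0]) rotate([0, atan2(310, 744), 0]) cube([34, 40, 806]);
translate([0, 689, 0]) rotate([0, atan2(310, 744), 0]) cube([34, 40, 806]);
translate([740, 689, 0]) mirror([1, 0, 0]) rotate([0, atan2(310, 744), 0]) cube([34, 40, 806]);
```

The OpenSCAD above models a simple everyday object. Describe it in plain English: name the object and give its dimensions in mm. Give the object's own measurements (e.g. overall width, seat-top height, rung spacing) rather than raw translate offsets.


A sawhorse. A 120×846×43 mm beam (x, y, z) sits on two A-frame leg pairs. Each pair is two raked legs of 34×40 mm section (40 mm along y) splaying symmetrically in x. Each leg rises 744 mm vertically over 310 mm of horizontal reach and is 806 mm long along its own axis. Every leg's outer bottom edge rests on the floor and its outer top edge meets a bottom edge of the beam — the left legs (tilting toward +x) meet the beam's −x bottom edge, the right legs (their mirror images, tilting toward −x) meet its +x bottom edge — so the leg tops tuck under the beam, the beam's underside is 744 mm above the floor, and the feet are 740 mm apart outside-to-outside with the beam centred between them. The two leg pairs are set in 117 mm from either end of the beam.


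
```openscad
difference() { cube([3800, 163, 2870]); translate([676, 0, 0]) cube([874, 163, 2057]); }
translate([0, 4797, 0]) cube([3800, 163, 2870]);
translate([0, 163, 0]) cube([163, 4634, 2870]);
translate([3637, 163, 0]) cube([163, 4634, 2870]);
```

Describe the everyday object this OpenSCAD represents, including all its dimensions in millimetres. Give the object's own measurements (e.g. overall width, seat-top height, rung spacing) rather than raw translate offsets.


A single room: four walls, each 2870 mm tall and 163 mm thick, enclosing an outside footprint 3800×4960 mm (x × y), no floor or roof. The front and back walls (−y and +y sides) run the full x-width; the side walls fit between their inner faces. A door opening 874 mm wide and 2057 mm tall is cut through the front wall from the floor up, its −x edge 676 mm from the wall's −x end.


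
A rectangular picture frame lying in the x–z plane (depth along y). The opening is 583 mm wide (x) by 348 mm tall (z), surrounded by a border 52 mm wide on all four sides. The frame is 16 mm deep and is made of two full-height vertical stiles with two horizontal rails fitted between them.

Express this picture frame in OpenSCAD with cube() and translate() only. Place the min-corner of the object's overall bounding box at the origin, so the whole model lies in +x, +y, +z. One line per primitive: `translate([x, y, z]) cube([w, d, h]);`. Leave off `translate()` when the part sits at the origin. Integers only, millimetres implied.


cube([52, 16, 452]);
translate([635, 0, 0]) cube([52, 16, 452]);
translate([52, 0, 0]) cube([583, 16, 52]);
translate([52, 0, 400]) cube([583, 16, 52]);


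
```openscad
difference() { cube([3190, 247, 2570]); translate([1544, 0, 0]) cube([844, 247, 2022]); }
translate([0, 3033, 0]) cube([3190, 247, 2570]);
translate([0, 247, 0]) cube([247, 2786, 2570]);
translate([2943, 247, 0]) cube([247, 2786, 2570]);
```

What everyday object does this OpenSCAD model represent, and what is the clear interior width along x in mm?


A single room. The interior width is 2696 mm.

Four walls enclosing a rectangle with a door in the front wall — a room. Outside width 3190 minus two 247 mm walls gives 2696 mm.


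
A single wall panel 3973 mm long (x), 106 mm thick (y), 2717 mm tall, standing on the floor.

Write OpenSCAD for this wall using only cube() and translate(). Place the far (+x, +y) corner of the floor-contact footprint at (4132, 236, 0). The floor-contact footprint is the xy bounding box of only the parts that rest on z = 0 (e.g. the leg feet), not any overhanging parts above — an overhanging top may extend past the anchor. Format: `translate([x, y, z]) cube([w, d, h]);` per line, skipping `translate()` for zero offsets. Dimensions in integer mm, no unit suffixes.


translate([159, 130, 0]) cube([3973, 106, 2717]);


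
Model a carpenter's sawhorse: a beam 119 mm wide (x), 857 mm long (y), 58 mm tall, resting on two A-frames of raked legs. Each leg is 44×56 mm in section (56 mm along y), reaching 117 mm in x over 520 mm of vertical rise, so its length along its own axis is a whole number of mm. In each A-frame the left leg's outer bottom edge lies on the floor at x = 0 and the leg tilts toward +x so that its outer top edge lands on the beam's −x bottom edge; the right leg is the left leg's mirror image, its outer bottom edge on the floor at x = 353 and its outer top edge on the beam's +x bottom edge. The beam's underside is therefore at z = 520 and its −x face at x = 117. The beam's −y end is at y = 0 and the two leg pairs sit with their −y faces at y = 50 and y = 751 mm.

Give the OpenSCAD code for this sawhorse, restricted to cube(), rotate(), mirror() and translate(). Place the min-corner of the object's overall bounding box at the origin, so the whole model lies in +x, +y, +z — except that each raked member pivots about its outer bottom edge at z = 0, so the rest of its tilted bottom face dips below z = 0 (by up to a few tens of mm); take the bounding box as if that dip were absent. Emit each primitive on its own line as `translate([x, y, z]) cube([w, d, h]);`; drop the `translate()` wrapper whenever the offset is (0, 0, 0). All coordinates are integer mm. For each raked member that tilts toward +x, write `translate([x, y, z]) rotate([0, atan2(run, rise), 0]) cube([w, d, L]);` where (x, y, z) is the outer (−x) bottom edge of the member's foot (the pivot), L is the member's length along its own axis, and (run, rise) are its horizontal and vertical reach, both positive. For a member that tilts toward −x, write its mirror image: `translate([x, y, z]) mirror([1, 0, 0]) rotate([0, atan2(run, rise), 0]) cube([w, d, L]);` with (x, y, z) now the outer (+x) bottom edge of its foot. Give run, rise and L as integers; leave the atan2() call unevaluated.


// leg length = √(117² + 520²) = 533
// right-leg outer foot x = 2·117 + 119 = 353
// beam min-corner = (117, 0, 520)
translate([117, 0, 520]) cube([119, 857, 58]);
translate([0, 50, 0]) rotate([0, atan2(117, 520), 0]) cube([44, 56, 533]);
translate([353, 50, 0]) mirror([1, 0, 0]) rotate([0, atan2(117, 520), 0]) cube([44, 56, 533]);
translate([0, 751, 0]) rotate([0, atan2(117, 520), 0]) cube([44, 56, 533]);
translate([353, 751, 0]) mirror([1, 0, 0]) rotate([0, atan2(117, 520), 0]) cube([44, 56, 533]);
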